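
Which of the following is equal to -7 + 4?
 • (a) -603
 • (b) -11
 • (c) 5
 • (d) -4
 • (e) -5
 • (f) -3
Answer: f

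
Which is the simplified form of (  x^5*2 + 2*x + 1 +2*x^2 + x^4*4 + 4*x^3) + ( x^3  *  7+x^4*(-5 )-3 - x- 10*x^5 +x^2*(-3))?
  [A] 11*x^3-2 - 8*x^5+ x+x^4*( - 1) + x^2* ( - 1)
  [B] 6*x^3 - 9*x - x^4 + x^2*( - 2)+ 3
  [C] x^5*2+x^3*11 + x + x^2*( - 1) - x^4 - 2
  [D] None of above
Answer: A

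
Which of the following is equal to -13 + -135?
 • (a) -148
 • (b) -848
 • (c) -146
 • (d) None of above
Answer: a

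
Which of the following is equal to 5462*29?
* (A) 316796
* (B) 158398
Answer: B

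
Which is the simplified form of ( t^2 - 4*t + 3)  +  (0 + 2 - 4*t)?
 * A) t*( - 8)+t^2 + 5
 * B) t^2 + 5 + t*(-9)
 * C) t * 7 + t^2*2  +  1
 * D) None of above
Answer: A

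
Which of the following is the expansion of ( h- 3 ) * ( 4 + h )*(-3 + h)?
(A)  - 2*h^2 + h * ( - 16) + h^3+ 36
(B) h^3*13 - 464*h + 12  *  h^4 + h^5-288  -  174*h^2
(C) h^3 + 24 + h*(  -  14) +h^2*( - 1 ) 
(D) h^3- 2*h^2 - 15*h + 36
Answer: D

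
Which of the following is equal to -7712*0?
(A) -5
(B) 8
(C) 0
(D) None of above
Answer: C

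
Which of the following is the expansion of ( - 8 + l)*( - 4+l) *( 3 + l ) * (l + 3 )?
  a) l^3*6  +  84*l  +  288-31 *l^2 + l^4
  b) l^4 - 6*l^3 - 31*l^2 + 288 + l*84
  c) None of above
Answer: b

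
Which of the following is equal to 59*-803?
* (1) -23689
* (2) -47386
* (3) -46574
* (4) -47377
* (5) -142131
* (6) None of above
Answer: 4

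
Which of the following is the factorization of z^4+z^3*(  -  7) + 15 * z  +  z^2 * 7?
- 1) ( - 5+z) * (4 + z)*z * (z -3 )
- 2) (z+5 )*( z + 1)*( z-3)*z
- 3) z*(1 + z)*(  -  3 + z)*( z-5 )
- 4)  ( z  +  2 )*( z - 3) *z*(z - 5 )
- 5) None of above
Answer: 3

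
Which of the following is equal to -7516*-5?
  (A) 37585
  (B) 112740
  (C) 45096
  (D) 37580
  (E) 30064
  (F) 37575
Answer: D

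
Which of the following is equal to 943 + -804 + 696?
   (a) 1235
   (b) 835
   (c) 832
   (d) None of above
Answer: b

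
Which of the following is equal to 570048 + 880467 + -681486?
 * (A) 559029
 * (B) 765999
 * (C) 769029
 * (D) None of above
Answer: C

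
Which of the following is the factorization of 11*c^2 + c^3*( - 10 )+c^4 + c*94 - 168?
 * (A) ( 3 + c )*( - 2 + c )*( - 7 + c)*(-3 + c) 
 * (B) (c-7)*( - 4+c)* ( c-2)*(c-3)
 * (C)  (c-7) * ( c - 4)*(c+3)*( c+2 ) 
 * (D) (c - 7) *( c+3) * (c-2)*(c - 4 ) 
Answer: D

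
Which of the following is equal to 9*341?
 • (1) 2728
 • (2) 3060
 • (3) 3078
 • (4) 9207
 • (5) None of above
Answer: 5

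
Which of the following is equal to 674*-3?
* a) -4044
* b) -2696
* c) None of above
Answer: c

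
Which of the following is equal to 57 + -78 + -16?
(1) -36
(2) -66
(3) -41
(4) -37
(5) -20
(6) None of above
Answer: 4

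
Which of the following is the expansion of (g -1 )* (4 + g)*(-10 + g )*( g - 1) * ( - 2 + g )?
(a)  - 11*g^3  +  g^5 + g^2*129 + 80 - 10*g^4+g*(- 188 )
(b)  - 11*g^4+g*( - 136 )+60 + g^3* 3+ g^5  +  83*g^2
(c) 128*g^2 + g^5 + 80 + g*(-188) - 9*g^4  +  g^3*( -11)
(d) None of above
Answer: d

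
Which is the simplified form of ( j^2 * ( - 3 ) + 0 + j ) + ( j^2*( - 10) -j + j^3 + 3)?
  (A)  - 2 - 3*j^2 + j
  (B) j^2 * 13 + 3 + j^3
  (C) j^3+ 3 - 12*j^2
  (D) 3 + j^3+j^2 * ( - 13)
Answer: D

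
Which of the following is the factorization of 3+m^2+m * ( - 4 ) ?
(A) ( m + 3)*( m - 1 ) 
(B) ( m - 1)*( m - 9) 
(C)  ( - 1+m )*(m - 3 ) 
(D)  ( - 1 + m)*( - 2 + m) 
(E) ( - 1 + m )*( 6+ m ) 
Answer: C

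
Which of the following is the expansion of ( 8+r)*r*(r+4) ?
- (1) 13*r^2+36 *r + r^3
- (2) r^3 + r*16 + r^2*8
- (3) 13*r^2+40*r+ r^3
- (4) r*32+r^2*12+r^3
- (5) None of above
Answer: 4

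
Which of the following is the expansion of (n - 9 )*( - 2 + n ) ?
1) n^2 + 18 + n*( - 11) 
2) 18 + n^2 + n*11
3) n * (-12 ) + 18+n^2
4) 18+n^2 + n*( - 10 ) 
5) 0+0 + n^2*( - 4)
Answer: 1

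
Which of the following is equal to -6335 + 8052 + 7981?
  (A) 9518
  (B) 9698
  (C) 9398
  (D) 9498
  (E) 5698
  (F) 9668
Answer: B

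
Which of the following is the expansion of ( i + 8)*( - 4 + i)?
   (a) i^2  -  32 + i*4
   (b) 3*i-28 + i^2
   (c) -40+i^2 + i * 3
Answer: a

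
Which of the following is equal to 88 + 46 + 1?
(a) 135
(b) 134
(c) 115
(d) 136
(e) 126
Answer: a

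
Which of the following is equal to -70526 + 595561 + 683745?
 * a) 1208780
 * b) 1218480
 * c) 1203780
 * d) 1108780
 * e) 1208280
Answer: a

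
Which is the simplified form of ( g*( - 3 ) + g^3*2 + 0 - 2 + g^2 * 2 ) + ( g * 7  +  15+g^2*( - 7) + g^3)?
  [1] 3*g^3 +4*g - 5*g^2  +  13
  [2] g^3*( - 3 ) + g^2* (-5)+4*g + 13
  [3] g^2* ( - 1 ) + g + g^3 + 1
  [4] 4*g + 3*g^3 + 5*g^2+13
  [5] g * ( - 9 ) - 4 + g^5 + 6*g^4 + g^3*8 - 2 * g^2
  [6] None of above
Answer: 1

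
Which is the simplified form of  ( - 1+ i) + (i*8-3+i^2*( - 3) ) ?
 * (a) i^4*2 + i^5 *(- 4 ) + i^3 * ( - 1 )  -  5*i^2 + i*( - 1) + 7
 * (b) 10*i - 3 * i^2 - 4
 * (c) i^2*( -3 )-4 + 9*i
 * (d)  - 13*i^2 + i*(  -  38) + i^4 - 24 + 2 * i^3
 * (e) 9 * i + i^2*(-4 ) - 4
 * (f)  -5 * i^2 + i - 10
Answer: c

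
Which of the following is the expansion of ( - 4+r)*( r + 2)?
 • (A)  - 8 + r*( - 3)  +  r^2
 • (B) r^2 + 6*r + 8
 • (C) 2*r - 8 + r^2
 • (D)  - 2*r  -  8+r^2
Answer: D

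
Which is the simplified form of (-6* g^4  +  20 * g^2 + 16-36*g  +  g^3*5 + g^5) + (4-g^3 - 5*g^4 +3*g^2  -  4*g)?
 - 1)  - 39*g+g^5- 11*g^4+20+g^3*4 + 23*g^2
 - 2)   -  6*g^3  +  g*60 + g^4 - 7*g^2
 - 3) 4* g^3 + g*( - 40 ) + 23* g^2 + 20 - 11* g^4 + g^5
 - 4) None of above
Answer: 3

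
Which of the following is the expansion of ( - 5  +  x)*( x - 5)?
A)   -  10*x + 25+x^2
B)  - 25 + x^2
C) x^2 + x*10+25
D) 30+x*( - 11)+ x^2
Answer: A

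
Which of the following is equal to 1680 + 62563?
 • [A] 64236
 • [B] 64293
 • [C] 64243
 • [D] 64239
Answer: C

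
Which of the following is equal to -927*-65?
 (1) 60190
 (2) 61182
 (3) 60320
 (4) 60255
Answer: 4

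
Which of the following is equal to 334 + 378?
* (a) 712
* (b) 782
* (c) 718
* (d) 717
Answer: a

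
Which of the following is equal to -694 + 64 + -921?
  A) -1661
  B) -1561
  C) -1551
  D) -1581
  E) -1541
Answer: C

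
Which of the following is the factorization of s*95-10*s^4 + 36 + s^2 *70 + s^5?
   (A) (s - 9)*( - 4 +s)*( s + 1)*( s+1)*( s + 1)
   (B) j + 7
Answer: A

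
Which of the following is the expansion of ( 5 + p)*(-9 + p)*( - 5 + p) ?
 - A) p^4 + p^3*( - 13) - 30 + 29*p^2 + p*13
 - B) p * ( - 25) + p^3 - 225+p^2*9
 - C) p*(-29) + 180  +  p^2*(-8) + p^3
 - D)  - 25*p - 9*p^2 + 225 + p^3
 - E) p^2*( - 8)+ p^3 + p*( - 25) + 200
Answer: D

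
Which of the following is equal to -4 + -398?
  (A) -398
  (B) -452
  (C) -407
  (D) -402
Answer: D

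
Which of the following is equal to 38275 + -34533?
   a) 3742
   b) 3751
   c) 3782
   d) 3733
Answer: a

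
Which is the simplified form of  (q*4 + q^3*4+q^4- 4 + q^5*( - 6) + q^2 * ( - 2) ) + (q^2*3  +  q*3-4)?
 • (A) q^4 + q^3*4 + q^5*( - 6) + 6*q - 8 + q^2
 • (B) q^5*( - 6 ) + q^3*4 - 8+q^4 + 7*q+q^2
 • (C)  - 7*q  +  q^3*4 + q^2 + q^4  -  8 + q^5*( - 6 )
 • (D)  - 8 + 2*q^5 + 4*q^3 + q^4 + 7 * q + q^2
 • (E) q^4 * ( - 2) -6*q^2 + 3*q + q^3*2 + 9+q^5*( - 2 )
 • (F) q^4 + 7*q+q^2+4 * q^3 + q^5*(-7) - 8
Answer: B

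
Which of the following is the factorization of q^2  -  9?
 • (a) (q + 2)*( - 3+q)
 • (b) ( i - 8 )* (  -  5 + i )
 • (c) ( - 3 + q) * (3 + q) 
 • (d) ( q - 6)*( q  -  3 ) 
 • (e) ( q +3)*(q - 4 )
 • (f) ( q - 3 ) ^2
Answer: c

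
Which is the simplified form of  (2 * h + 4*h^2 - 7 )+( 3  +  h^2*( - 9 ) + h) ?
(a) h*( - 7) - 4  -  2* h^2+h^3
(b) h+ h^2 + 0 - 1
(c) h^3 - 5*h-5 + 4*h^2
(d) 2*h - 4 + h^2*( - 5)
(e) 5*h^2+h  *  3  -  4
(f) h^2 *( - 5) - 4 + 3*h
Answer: f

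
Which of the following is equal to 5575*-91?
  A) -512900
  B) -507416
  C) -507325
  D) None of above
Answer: C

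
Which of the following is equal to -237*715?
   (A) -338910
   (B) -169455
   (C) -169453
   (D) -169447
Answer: B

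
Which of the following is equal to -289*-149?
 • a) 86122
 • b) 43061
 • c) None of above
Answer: b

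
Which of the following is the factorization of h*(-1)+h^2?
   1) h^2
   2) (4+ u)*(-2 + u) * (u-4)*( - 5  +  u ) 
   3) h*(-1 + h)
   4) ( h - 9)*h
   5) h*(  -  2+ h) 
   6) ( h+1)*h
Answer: 3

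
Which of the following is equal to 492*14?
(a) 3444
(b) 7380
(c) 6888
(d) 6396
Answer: c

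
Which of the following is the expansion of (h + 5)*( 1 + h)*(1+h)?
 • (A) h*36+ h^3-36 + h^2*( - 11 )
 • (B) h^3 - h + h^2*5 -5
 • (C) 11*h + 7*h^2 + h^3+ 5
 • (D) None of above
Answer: C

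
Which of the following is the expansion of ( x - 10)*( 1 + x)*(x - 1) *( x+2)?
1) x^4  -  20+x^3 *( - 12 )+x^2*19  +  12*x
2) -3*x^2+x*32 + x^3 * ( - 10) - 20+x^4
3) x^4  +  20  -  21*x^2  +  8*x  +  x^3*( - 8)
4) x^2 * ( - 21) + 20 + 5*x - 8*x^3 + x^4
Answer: 3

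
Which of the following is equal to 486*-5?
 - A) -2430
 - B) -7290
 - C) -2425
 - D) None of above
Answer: A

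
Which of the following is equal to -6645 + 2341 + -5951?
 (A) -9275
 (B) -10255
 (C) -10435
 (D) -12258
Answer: B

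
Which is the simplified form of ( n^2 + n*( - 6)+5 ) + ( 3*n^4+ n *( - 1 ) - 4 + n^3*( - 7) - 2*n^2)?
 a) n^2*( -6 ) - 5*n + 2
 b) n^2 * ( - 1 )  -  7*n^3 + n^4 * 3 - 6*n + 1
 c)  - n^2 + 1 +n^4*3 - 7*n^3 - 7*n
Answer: c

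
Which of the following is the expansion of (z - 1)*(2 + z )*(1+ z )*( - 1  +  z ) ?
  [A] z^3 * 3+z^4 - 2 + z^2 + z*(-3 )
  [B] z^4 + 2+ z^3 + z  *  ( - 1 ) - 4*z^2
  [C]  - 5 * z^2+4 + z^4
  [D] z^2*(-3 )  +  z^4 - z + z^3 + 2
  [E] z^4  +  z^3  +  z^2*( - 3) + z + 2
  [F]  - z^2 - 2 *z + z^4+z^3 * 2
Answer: D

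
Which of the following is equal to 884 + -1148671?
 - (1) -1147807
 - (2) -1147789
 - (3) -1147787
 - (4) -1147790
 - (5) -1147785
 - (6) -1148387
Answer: 3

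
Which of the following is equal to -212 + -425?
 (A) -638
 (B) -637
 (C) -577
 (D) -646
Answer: B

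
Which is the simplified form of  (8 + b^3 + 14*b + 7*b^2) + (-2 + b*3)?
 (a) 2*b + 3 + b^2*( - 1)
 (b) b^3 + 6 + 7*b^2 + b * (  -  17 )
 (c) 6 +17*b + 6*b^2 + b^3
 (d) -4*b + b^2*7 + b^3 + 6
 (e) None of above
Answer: e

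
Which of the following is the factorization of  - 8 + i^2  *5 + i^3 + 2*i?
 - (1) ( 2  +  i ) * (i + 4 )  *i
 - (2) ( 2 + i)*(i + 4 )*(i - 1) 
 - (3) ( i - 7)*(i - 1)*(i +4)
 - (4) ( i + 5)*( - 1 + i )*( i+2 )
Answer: 2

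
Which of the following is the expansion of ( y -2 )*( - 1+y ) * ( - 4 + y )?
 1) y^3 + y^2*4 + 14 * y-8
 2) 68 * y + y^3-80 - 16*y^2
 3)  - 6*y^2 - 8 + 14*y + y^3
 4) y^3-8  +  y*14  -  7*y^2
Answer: 4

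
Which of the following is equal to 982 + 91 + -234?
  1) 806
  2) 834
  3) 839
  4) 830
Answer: 3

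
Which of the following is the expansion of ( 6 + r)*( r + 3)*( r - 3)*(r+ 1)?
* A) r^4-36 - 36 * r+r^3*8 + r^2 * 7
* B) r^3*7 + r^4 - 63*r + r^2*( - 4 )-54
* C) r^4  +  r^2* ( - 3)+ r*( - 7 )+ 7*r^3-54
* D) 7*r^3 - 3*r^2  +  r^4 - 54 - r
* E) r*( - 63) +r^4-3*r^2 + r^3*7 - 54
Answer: E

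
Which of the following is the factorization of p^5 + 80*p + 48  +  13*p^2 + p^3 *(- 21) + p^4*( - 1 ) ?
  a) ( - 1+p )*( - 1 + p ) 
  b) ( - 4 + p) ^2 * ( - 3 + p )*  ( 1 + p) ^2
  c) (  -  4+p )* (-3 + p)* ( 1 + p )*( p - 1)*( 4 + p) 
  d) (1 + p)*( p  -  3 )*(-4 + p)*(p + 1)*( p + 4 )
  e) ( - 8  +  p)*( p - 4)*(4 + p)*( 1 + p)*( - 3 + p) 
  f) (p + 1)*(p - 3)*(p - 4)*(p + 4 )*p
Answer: d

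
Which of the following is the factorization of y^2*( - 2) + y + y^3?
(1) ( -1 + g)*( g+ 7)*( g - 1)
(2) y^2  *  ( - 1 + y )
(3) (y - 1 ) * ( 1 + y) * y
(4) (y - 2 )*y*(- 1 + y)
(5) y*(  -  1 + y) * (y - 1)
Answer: 5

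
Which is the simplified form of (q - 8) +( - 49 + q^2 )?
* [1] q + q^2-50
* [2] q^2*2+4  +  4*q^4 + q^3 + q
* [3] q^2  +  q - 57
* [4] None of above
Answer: 3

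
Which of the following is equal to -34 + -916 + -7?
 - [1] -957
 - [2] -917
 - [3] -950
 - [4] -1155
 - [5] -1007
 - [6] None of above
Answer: 1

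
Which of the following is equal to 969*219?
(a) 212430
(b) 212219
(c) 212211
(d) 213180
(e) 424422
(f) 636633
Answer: c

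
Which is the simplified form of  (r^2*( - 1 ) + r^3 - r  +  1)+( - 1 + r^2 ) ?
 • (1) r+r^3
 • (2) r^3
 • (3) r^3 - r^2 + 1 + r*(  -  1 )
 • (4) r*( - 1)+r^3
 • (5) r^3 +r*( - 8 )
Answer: 4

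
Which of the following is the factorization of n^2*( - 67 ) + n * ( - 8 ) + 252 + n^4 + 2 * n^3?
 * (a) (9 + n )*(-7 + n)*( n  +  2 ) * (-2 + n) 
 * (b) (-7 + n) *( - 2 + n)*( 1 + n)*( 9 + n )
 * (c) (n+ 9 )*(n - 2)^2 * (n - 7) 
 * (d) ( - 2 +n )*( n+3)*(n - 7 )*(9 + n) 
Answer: a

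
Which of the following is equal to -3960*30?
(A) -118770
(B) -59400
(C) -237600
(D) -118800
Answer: D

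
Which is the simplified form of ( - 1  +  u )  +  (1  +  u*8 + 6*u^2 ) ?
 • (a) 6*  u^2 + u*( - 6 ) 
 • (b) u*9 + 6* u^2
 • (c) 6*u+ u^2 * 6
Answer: b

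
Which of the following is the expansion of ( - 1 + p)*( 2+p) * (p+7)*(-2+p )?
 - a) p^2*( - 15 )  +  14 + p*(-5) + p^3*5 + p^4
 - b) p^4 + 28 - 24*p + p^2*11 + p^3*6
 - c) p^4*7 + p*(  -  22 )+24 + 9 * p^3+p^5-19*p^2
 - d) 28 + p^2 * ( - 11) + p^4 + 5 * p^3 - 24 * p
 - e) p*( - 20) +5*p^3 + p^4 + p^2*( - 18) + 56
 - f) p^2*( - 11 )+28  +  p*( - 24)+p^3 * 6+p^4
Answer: f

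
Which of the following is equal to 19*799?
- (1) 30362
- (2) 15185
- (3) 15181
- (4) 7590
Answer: 3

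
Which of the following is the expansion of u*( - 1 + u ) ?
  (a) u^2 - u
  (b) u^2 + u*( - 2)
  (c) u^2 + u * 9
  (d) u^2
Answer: a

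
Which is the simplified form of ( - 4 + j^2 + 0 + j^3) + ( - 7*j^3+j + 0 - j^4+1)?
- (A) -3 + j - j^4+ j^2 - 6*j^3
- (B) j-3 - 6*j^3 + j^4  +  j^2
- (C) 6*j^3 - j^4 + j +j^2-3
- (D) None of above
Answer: A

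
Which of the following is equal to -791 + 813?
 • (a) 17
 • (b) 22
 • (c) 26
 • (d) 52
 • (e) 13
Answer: b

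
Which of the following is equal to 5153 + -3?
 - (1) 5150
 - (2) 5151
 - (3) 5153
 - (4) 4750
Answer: 1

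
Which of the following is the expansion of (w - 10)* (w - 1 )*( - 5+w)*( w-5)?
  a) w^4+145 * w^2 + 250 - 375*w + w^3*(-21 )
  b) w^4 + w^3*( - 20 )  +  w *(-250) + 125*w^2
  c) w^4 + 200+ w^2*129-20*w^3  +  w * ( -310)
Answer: a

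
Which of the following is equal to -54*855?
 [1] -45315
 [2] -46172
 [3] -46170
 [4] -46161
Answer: 3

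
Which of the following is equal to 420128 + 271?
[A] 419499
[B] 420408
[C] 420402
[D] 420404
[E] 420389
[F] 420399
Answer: F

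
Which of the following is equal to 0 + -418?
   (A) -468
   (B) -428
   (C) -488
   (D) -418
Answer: D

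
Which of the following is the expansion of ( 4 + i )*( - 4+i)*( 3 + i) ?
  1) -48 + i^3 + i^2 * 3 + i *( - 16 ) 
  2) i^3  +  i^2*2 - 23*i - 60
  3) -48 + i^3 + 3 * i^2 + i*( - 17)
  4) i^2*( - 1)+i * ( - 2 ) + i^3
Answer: 1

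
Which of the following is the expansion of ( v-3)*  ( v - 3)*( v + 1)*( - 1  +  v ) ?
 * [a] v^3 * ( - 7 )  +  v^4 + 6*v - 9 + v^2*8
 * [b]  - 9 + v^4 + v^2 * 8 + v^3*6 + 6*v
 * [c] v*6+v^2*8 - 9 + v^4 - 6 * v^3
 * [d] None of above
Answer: c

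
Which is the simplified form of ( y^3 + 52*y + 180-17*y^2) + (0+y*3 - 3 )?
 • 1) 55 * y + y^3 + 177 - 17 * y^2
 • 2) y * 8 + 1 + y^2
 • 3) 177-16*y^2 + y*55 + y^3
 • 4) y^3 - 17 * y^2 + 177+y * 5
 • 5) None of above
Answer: 1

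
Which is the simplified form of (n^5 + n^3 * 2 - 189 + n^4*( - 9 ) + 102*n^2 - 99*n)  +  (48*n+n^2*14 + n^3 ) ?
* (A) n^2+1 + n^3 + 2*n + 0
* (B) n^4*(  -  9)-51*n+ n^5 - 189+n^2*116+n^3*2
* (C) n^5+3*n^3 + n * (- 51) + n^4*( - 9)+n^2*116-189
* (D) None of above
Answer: C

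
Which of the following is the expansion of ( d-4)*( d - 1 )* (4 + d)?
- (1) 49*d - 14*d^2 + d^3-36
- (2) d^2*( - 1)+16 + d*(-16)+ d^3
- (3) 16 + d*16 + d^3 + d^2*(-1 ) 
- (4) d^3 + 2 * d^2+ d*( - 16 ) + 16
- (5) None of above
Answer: 2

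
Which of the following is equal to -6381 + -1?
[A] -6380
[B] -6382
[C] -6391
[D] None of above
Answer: B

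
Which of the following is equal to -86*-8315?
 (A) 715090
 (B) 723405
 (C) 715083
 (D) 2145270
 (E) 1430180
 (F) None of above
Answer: A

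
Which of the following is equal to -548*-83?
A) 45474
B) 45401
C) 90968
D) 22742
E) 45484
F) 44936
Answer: E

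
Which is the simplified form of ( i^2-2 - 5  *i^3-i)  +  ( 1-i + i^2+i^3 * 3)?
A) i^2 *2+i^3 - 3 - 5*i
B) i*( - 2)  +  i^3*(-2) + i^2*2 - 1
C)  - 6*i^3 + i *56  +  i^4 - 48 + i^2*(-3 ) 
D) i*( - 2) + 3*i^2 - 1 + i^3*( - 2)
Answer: B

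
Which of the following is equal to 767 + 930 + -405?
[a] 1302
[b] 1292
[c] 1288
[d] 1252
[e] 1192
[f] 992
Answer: b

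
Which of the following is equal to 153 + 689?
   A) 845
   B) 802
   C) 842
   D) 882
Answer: C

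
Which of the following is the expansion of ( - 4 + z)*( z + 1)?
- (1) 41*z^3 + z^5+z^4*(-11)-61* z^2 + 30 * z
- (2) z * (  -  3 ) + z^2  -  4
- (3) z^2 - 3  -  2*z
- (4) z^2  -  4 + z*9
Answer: 2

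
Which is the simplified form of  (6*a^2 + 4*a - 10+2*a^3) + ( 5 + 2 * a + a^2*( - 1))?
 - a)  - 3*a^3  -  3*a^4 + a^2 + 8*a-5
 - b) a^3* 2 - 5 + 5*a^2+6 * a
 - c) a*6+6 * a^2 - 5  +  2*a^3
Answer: b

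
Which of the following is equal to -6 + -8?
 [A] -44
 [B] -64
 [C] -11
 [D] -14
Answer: D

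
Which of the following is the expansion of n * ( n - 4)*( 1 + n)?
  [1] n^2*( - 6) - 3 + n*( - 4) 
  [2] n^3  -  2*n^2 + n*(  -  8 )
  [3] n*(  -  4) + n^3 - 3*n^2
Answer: 3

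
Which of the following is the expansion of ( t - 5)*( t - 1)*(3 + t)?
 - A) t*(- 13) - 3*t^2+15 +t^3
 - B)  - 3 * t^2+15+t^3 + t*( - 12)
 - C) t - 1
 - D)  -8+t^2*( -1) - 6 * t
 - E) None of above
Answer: A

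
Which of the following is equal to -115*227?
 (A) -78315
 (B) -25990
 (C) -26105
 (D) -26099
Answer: C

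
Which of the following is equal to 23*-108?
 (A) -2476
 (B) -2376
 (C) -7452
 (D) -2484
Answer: D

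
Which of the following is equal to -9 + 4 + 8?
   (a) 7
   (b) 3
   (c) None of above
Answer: b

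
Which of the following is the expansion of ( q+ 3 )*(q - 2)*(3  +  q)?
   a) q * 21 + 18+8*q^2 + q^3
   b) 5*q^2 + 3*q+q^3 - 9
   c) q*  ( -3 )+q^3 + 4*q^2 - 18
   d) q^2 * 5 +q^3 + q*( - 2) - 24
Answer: c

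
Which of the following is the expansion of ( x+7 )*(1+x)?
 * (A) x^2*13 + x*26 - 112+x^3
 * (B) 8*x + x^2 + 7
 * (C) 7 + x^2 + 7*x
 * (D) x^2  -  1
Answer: B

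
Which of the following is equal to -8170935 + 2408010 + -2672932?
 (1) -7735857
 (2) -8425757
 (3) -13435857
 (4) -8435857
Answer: 4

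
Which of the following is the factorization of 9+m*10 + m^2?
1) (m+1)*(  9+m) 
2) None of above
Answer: 1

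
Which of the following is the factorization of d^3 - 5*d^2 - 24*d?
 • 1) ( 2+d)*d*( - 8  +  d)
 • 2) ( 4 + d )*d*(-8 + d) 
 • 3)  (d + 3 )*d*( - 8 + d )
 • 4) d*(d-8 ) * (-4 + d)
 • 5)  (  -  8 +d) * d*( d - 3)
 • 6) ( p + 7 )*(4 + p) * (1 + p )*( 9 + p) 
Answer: 3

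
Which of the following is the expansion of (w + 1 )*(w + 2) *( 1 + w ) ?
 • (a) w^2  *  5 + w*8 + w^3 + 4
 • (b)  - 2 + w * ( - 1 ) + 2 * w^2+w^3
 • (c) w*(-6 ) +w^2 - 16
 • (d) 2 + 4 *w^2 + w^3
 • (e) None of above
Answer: e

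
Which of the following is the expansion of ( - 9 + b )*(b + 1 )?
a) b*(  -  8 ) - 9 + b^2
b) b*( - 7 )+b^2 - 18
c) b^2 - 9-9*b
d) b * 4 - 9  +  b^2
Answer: a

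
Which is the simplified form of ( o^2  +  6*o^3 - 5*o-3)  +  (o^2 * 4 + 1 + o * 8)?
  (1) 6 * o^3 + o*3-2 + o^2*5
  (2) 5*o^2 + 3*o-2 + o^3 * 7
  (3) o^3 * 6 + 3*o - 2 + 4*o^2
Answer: 1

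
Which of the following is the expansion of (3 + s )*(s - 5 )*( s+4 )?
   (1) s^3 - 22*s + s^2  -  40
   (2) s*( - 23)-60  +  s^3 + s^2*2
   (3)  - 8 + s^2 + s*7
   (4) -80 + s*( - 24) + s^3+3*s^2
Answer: 2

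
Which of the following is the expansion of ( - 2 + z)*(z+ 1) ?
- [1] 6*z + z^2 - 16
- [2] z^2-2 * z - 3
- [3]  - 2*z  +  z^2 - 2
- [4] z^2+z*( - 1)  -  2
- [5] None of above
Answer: 4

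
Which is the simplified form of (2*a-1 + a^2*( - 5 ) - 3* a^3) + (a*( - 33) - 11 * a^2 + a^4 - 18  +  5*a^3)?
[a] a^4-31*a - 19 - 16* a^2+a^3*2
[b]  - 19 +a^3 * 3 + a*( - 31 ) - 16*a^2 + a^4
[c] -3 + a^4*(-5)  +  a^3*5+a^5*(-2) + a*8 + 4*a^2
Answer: a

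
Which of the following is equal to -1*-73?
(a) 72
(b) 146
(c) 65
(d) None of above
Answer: d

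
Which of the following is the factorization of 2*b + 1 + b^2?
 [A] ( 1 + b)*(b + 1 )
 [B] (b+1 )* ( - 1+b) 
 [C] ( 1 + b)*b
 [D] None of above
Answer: A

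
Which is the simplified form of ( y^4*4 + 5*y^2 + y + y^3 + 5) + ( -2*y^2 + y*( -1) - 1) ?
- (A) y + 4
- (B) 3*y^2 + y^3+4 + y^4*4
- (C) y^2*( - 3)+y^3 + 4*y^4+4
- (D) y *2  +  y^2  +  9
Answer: B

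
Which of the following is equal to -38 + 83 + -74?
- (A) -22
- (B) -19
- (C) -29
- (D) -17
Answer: C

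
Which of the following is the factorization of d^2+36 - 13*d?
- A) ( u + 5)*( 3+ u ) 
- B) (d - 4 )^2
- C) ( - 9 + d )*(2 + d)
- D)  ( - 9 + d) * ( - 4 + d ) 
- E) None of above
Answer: D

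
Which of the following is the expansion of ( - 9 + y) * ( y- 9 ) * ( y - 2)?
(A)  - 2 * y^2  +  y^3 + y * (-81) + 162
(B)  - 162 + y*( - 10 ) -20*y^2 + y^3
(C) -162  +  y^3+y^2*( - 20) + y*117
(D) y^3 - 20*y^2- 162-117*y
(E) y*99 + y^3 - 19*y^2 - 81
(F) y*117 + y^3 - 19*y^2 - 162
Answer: C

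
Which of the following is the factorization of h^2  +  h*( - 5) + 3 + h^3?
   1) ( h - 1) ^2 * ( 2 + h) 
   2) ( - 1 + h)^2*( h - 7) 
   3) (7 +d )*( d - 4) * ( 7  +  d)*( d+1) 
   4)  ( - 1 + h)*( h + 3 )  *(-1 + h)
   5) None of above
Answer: 4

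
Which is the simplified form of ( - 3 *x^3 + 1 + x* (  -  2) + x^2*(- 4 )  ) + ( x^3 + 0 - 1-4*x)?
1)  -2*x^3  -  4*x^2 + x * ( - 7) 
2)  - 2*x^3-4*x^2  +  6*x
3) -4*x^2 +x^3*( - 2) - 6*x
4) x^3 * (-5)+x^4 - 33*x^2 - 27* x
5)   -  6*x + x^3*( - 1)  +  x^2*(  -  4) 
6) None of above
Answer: 3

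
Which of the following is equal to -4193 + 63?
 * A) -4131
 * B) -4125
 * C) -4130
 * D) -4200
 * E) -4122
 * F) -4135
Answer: C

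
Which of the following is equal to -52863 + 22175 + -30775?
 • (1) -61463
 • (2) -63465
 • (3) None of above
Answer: 1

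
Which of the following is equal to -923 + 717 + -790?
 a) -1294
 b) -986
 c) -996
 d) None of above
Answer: c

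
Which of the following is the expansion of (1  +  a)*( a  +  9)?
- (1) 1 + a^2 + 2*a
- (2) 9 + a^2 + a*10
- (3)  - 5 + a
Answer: 2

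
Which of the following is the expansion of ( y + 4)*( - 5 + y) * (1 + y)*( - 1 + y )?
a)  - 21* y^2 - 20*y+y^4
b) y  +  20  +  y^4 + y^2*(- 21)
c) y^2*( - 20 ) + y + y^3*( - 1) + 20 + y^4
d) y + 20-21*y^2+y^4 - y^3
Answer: d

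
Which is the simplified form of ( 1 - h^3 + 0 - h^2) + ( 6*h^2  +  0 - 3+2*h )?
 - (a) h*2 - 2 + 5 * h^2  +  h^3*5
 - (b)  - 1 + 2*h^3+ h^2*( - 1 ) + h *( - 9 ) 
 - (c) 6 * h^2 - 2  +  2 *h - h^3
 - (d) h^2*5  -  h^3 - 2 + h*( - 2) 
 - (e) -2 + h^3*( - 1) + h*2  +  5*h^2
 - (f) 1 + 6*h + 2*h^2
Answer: e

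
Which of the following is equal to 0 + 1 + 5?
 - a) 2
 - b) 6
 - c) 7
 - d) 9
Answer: b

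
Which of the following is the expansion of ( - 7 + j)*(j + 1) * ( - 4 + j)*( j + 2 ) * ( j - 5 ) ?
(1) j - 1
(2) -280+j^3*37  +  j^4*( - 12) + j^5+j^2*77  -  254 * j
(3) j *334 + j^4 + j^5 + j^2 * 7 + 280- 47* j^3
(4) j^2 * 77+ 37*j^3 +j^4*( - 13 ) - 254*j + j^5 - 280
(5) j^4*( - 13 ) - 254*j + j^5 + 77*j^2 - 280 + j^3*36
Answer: 4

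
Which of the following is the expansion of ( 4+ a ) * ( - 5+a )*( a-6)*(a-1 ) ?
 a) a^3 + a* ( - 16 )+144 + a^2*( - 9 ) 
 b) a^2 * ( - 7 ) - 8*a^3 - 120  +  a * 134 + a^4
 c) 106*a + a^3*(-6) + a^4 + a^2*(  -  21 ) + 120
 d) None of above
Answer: b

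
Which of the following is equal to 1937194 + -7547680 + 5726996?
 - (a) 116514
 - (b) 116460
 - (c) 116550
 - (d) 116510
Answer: d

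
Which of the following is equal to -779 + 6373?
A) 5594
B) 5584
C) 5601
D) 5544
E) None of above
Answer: A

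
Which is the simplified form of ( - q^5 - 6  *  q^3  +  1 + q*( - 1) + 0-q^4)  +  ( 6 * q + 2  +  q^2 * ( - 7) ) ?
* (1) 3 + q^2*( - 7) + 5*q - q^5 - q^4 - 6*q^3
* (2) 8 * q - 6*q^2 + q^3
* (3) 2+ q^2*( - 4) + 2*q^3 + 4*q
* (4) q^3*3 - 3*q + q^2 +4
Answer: 1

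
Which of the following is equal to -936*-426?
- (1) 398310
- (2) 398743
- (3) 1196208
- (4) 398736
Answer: 4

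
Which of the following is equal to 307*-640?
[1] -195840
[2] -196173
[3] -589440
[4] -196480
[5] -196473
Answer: 4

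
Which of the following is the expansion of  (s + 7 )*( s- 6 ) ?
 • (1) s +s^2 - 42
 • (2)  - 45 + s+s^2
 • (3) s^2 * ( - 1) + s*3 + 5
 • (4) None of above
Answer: 1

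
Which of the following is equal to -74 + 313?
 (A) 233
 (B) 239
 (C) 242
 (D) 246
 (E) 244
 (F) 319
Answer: B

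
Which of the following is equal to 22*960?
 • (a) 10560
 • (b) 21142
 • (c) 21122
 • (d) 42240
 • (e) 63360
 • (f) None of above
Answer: f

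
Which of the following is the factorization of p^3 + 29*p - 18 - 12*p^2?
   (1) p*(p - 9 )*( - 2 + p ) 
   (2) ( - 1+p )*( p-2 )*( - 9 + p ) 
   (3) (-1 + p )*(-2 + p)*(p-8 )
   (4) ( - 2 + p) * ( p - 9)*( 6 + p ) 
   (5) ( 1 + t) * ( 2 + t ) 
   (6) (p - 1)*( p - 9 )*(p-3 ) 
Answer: 2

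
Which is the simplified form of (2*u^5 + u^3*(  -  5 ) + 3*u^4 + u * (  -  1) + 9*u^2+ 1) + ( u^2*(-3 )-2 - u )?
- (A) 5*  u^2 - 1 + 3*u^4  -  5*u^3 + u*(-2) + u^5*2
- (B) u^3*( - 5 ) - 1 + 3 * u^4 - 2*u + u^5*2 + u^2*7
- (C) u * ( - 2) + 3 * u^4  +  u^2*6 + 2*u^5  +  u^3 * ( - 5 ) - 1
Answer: C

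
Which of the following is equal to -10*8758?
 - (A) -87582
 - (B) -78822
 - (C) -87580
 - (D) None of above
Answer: C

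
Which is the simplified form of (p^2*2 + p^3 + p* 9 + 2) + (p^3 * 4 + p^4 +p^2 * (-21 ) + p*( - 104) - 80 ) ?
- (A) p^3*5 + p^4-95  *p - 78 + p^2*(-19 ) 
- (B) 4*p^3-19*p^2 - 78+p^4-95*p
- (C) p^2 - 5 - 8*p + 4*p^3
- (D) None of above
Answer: A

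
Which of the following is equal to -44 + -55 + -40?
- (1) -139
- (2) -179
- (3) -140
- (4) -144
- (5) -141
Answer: 1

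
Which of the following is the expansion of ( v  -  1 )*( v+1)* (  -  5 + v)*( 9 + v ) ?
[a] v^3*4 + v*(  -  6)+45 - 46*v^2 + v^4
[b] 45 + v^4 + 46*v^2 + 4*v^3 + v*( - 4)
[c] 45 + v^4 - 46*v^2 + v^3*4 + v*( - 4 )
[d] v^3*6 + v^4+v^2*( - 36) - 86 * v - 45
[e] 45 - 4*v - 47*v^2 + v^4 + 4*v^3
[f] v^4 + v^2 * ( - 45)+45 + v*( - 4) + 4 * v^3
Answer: c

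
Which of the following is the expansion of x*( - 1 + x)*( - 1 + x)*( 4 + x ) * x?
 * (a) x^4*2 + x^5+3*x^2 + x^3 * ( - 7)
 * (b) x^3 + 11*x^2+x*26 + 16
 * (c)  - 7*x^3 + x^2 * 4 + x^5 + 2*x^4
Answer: c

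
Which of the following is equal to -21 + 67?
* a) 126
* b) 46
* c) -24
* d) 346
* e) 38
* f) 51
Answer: b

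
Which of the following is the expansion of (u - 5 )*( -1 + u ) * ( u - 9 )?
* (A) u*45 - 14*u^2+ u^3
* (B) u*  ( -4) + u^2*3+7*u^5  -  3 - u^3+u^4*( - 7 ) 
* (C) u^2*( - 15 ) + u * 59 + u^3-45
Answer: C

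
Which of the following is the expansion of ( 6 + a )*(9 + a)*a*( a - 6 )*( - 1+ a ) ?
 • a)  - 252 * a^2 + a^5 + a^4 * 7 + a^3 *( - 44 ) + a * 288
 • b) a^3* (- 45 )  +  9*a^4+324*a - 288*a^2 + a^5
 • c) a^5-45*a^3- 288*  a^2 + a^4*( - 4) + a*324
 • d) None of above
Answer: d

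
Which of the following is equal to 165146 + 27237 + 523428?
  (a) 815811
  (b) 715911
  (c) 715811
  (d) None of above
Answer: c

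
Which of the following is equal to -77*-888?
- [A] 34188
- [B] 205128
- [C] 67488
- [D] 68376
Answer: D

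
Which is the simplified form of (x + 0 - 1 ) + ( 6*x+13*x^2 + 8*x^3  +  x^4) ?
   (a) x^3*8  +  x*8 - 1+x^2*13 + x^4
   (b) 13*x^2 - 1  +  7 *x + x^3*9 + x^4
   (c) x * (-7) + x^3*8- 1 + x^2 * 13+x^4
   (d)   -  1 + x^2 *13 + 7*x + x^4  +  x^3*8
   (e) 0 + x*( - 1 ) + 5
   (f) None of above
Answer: d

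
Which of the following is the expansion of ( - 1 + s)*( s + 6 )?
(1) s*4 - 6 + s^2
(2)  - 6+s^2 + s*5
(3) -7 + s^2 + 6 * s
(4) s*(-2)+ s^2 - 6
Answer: 2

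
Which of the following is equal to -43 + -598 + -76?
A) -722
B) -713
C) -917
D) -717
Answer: D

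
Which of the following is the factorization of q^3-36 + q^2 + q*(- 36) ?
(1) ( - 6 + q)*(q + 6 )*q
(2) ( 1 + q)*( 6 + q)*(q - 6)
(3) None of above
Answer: 2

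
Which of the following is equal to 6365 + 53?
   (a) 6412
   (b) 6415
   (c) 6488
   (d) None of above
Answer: d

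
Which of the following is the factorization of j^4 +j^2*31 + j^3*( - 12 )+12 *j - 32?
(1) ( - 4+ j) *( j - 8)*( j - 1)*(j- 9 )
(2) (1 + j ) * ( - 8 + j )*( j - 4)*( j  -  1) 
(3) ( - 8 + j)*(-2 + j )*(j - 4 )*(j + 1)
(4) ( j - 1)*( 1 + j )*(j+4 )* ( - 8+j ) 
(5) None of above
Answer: 2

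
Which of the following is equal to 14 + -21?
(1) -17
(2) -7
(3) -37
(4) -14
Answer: 2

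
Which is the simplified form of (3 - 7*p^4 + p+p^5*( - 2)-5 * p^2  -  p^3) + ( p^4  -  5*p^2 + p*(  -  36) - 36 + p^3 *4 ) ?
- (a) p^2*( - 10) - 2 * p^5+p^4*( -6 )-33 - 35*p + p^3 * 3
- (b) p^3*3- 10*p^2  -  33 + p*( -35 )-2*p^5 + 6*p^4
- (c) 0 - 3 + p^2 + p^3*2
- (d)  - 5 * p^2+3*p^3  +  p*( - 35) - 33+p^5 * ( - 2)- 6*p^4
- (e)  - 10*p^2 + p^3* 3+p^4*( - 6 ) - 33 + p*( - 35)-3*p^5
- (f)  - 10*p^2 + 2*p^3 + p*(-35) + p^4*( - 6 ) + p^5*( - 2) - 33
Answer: a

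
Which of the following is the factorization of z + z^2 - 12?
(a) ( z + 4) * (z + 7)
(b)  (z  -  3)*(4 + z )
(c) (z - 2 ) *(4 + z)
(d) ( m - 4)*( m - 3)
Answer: b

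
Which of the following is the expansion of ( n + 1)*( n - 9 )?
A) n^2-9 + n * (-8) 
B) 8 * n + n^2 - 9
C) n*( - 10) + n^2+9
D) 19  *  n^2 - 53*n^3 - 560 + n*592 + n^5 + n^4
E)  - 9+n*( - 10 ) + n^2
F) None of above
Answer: A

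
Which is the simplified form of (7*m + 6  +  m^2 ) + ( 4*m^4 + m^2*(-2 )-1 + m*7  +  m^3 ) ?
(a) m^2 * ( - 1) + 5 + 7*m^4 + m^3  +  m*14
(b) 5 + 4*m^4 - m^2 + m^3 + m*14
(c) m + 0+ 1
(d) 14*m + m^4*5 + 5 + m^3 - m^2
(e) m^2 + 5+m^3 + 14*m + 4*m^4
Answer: b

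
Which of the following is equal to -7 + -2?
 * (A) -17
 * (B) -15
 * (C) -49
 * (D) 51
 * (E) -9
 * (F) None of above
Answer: E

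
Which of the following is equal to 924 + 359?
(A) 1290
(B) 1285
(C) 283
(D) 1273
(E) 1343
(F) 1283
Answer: F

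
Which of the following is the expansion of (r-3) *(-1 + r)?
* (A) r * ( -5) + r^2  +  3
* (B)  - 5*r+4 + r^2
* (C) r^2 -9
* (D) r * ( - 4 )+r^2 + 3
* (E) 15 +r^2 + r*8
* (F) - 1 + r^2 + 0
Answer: D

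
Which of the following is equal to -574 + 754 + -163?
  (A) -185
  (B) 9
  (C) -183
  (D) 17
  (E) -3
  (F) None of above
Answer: D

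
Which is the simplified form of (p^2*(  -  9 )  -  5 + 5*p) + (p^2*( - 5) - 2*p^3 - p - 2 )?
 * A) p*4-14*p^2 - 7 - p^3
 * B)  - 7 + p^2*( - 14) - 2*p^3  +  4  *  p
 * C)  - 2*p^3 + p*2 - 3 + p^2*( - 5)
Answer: B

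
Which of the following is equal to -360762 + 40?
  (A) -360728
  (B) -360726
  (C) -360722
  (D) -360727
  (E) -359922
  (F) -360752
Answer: C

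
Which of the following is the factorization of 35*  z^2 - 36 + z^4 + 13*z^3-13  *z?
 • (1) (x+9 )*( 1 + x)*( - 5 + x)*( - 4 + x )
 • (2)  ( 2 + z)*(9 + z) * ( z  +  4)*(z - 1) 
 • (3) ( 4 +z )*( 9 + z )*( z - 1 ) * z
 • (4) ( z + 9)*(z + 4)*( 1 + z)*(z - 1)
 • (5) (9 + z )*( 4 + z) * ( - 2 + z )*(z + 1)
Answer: 4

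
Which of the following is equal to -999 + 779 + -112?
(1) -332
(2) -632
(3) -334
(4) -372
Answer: 1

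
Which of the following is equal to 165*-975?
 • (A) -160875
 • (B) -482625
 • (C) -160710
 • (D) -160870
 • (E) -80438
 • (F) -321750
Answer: A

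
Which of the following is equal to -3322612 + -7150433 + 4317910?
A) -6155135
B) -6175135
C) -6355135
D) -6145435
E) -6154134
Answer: A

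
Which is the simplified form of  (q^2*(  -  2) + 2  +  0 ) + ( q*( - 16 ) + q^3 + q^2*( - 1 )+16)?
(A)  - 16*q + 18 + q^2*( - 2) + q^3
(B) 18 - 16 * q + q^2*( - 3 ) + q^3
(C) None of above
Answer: B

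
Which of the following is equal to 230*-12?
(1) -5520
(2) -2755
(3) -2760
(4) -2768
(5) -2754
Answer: 3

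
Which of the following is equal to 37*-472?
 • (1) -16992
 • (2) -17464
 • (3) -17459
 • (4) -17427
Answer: 2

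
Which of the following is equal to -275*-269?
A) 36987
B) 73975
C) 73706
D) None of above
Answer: B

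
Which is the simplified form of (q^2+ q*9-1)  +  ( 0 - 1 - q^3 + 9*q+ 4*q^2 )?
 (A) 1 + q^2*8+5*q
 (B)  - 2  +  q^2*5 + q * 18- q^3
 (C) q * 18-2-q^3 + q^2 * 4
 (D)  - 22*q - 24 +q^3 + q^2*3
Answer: B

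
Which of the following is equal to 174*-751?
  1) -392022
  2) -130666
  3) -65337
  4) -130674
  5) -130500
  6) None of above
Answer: 4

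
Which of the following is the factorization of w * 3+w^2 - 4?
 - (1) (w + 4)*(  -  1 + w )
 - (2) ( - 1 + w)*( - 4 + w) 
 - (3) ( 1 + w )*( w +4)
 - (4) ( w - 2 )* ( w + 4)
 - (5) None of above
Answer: 1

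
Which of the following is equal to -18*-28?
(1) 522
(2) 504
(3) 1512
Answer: 2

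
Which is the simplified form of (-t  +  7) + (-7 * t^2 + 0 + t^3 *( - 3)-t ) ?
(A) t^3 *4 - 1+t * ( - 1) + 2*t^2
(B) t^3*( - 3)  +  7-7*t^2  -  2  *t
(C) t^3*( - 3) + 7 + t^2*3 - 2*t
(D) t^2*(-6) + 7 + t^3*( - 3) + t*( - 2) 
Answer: B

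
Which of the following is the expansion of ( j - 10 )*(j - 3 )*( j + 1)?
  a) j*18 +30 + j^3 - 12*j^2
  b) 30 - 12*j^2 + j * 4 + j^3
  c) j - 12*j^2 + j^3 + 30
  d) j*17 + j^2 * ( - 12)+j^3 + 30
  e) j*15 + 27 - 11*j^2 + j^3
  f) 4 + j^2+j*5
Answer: d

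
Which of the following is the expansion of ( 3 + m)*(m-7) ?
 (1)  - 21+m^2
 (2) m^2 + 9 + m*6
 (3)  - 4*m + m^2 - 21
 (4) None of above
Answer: 3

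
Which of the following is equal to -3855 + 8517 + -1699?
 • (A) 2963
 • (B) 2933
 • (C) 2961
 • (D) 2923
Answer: A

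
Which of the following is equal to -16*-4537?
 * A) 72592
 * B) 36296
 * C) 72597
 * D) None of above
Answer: A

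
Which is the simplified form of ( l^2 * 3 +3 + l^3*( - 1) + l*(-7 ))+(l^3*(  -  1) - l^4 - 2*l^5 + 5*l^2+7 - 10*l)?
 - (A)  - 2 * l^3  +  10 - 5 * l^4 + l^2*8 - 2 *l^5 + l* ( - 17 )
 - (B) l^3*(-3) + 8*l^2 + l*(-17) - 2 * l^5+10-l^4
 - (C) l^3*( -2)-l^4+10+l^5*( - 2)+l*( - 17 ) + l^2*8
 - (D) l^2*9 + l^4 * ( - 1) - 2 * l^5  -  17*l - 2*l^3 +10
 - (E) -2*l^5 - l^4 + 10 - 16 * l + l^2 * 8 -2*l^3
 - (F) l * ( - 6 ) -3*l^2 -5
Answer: C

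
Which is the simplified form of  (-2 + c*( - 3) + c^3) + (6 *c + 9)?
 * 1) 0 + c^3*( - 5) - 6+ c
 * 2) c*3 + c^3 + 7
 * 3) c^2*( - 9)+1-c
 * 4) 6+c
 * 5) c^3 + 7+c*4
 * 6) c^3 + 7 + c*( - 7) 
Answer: 2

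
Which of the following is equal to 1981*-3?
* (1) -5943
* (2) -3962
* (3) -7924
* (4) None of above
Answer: 1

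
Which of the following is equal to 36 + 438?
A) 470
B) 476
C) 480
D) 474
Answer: D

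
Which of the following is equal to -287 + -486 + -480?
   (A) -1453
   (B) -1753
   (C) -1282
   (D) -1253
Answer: D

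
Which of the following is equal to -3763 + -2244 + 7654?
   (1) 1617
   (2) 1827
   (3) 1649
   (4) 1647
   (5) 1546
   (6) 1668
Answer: 4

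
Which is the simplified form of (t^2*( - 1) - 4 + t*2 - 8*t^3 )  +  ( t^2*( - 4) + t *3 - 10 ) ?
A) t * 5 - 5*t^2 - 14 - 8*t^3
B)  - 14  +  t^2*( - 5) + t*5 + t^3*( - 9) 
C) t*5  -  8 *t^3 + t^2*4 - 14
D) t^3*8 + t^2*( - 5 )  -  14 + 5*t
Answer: A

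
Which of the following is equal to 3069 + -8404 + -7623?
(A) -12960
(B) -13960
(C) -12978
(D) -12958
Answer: D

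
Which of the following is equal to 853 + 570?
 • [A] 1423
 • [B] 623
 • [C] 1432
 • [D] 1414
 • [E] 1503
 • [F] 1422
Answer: A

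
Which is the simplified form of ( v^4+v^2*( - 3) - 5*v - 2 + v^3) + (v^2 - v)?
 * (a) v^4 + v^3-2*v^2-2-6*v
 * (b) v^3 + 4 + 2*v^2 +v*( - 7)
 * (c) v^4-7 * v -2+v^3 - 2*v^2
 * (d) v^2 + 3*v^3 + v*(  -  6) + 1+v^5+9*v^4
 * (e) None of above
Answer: a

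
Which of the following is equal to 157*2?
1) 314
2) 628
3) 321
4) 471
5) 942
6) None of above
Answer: 1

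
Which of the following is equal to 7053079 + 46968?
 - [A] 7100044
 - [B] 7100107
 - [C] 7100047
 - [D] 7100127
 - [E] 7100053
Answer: C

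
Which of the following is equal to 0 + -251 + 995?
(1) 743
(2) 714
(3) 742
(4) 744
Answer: 4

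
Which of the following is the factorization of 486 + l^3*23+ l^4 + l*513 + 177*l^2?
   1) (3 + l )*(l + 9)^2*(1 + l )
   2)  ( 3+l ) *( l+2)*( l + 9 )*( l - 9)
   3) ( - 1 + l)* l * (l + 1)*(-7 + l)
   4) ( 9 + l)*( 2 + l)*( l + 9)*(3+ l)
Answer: 4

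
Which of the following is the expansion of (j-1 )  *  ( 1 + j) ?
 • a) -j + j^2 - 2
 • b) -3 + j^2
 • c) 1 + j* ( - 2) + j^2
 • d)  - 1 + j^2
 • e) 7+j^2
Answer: d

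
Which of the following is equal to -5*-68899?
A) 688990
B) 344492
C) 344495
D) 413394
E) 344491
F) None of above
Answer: C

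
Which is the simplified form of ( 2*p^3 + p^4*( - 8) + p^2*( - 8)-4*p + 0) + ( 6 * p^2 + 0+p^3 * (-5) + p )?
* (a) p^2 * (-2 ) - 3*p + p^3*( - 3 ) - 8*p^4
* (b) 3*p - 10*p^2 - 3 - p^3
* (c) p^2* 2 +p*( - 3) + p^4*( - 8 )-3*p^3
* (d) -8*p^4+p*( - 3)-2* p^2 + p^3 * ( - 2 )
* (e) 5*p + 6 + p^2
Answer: a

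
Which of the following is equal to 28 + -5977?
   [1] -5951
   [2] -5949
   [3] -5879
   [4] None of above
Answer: 2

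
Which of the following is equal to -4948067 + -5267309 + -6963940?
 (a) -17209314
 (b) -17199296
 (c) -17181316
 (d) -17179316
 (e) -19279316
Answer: d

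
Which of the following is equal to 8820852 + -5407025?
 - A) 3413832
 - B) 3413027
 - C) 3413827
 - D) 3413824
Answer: C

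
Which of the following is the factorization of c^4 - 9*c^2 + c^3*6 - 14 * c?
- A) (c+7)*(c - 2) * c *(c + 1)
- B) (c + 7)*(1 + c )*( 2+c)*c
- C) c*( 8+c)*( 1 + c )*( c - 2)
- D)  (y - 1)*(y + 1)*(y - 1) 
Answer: A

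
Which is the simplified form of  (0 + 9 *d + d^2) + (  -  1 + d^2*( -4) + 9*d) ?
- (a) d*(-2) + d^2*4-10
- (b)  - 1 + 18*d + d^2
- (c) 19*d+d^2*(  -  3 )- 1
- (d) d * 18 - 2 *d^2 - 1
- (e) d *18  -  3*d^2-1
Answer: e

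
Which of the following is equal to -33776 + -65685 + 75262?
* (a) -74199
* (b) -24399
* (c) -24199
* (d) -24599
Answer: c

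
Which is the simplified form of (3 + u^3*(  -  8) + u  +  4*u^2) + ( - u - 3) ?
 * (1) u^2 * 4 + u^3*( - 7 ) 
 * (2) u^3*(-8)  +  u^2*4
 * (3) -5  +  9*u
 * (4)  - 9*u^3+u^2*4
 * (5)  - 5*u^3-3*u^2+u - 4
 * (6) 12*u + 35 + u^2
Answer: 2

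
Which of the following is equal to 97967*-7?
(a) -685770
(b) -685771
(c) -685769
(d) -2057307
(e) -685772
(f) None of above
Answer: c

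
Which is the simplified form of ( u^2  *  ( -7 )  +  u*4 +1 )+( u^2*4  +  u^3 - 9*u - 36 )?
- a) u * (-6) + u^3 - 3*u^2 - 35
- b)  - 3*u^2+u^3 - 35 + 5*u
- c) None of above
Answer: c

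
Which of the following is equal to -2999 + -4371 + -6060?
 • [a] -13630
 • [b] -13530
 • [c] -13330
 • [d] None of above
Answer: d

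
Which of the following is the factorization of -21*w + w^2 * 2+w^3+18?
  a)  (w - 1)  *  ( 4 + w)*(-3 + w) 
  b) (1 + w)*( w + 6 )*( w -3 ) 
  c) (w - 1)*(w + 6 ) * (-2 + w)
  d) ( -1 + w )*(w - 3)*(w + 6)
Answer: d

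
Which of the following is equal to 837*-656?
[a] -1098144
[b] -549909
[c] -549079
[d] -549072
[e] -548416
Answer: d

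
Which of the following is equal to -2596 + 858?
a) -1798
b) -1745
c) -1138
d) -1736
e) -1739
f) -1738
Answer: f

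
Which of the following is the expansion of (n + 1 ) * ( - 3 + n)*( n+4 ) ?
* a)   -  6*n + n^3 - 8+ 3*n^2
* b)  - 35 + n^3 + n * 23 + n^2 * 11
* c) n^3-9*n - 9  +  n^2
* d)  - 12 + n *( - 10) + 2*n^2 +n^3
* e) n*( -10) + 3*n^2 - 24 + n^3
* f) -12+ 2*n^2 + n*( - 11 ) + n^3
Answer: f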